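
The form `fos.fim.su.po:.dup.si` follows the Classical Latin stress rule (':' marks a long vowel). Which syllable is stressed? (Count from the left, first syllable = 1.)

Classical Latin: stress the penult if heavy (long vowel or closed), else the antepenult.
Weights: 4 po: H, 5 dup H, 6 si L.
The penult (syllable 5, dup) is heavy, so it takes stress.
Stress on syllable 5: fos.fim.su.po:.ˈdup.si.

5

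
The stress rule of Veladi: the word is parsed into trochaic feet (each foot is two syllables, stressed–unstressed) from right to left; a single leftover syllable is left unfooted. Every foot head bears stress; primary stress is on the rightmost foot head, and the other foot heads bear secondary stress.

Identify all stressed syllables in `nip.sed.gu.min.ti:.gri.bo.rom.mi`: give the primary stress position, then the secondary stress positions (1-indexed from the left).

Parse right to left into trochaic (ˈσσ) feet: nip (ˈsed.gu) (ˈmin.ti:) (ˈgri.bo) (ˈrom.mi). Syllable 1 is left unfooted.
Foot heads (stressed positions): 2, 4, 6, 8.
End Rule Rightmost: primary stress on the rightmost head = syllable 8.
Secondary stress on 2, 4, 6: nip.ˌsed.gu.ˌmin.ti:.ˌgri.bo.ˈrom.mi.

primary 8, secondary 2, 4, 6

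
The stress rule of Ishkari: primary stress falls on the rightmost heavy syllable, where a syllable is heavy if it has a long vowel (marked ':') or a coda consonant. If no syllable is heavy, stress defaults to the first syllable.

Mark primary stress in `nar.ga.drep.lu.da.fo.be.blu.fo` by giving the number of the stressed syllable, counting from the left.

Weights: 1 nar H, 2 ga L, 3 drep H, 4 lu L, 5 da L, 6 fo L, 7 be L, 8 blu L, 9 fo L.
Heavy syllables in the domain: 1, 3. The rightmost is syllable 3 (drep).
Primary stress: syllable 3 → nar.ga.ˈdrep.lu.da.fo.be.blu.fo.

3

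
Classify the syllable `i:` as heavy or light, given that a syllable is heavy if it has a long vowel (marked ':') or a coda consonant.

`i:`: long vowel, open (no coda). Long vowel → heavy.

heavy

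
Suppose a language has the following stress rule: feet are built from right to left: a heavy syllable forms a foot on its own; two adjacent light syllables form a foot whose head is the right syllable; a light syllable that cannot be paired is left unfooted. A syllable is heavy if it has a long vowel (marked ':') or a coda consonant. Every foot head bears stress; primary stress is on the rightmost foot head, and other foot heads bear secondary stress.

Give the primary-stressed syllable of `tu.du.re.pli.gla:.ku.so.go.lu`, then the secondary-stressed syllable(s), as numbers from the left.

Weights: 1 tu L, 2 du L, 3 re L, 4 pli L, 5 gla: H, 6 ku L, 7 so L, 8 go L, 9 lu L.
Parse right to left (heavy = foot alone; LL = one foot; stranded L unfooted): (tu.ˈdu) (re.ˈpli) (ˈgla:) (ku.ˈso) (go.ˈlu).
Foot heads: 2, 4, 5, 7, 9.
Primary stress on the rightmost head = syllable 9.
Secondary stress on 2, 4, 5, 7: tu.ˌdu.re.ˌpli.ˌgla:.ku.ˌso.go.ˈlu.

primary 9, secondary 2, 4, 5, 7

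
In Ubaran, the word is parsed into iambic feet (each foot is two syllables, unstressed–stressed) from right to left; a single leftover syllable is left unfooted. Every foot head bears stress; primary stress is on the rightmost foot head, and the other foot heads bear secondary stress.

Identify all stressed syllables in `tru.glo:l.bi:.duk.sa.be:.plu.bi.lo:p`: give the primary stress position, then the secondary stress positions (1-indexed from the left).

Parse right to left into iambic (σˈσ) feet: tru (glo:l.ˈbi:) (duk.ˈsa) (be:.ˈplu) (bi.ˈlo:p). Syllable 1 is left unfooted.
Foot heads (stressed positions): 3, 5, 7, 9.
End Rule Rightmost: primary stress on the rightmost head = syllable 9.
Secondary stress on 3, 5, 7: tru.glo:l.ˌbi:.duk.ˌsa.be:.ˌplu.bi.ˈlo:p.

primary 9, secondary 3, 5, 7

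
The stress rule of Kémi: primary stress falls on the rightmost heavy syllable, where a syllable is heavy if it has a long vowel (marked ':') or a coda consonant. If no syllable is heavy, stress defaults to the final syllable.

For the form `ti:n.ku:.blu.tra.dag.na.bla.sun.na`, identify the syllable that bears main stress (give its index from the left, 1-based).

Weights: 1 ti:n H, 2 ku: H, 3 blu L, 4 tra L, 5 dag H, 6 na L, 7 bla L, 8 sun H, 9 na L.
Heavy syllables in the domain: 1, 2, 5, 8. The rightmost is syllable 8 (sun).
Primary stress: syllable 8 → ti:n.ku:.blu.tra.dag.na.bla.ˈsun.na.

8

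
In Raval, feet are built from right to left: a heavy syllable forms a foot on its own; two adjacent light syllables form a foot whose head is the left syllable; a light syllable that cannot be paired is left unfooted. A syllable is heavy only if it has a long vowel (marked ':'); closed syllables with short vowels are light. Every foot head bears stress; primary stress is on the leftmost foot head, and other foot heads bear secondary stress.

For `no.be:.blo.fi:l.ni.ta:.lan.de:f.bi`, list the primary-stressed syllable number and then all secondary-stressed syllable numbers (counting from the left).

Weights: 1 no L, 2 be: H, 3 blo L, 4 fi:l H, 5 ni L, 6 ta: H, 7 lan L, 8 de:f H, 9 bi L.
Parse right to left (heavy = foot alone; LL = one foot; stranded L unfooted): no (ˈbe:) blo (ˈfi:l) ni (ˈta:) lan (ˈde:f) bi.
Foot heads: 2, 4, 6, 8.
Primary stress on the leftmost head = syllable 2.
Secondary stress on 4, 6, 8: no.ˈbe:.blo.ˌfi:l.ni.ˌta:.lan.ˌde:f.bi.

primary 2, secondary 4, 6, 8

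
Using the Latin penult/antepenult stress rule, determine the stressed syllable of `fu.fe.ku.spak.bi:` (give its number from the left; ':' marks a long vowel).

Classical Latin: stress the penult if heavy (long vowel or closed), else the antepenult.
Weights: 3 ku L, 4 spak H, 5 bi: H.
The penult (syllable 4, spak) is heavy, so it takes stress.
Stress on syllable 4: fu.fe.ku.ˈspak.bi:.

4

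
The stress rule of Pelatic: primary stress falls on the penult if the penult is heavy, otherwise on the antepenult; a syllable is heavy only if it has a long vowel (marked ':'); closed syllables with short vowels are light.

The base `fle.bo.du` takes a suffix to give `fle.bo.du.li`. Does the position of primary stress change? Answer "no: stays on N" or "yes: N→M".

yes: 1→2

Base `fle.bo.du` (3 syllables):
  Weights: 1 fle L, 2 bo L, 3 du L.
  The penult (syllable 2, bo) is light, so stress falls on the antepenult (syllable 1, fle).
  → primary stress on syllable 1.
Suffixed `fle.bo.du.li` (4 syllables):
  Weights: 2 bo L, 3 du L, 4 li L.
  The penult (syllable 3, du) is light, so stress falls on the antepenult (syllable 2, bo).
  → primary stress on syllable 2.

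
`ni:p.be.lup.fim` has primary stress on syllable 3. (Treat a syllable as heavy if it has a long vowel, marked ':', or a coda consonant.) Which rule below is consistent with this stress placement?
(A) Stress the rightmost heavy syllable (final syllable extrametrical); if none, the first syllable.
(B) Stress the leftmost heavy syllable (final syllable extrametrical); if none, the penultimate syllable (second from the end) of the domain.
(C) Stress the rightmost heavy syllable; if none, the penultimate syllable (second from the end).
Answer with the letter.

A

Rule A → syllable 3 ✓.
Rule B → syllable 1 (observed: 3).
Rule C → syllable 4 (observed: 3).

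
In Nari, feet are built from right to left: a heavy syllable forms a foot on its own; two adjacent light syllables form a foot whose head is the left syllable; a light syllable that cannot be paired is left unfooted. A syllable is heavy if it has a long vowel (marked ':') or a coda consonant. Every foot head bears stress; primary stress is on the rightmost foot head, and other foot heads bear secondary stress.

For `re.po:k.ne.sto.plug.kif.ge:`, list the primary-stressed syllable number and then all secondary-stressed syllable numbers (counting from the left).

primary 7, secondary 2, 3, 5, 6

Weights: 1 re L, 2 po:k H, 3 ne L, 4 sto L, 5 plug H, 6 kif H, 7 ge: H.
Parse right to left (heavy = foot alone; LL = one foot; stranded L unfooted): re (ˈpo:k) (ˈne.sto) (ˈplug) (ˈkif) (ˈge:).
Foot heads: 2, 3, 5, 6, 7.
Primary stress on the rightmost head = syllable 7.
Secondary stress on 2, 3, 5, 6: re.ˌpo:k.ˌne.sto.ˌplug.ˌkif.ˈge:.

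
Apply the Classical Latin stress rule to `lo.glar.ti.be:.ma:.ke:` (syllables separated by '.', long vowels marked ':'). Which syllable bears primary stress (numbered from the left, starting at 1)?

5

Classical Latin: stress the penult if heavy (long vowel or closed), else the antepenult.
Weights: 4 be: H, 5 ma: H, 6 ke: H.
The penult (syllable 5, ma:) is heavy, so it takes stress.
Stress on syllable 5: lo.glar.ti.be:.ˈma:.ke:.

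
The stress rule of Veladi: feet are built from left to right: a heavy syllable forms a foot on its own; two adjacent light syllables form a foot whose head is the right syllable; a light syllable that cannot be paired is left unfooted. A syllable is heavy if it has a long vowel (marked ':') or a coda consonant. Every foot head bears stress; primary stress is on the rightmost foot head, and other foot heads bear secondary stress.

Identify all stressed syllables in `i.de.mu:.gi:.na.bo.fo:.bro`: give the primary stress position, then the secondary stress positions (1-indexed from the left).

primary 7, secondary 2, 3, 4, 6

Weights: 1 i L, 2 de L, 3 mu: H, 4 gi: H, 5 na L, 6 bo L, 7 fo: H, 8 bro L.
Parse left to right (heavy = foot alone; LL = one foot; stranded L unfooted): (i.ˈde) (ˈmu:) (ˈgi:) (na.ˈbo) (ˈfo:) bro.
Foot heads: 2, 3, 4, 6, 7.
Primary stress on the rightmost head = syllable 7.
Secondary stress on 2, 3, 4, 6: i.ˌde.ˌmu:.ˌgi:.na.ˌbo.ˈfo:.bro.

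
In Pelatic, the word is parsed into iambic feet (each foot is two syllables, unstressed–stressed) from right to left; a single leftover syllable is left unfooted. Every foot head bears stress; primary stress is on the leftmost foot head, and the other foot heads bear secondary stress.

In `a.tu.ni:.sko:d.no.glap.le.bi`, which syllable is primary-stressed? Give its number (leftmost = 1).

Parse right to left into iambic (σˈσ) feet: (a.ˈtu) (ni:.ˈsko:d) (no.ˈglap) (le.ˈbi).
Foot heads (stressed positions): 2, 4, 6, 8.
End Rule Leftmost: primary stress on the leftmost head = syllable 2.
Primary stress: syllable 2 → a.ˈtu.ni:.sko:d.no.glap.le.bi.

2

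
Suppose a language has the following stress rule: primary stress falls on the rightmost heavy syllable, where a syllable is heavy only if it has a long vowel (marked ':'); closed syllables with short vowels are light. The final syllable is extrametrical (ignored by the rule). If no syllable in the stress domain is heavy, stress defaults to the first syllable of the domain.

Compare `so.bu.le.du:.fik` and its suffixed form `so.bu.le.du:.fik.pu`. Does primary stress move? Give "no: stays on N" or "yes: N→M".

Base `so.bu.le.du:.fik` (5 syllables):
  The final syllable (5, fik) is extrametrical; the stress domain is syllables 1–4.
  Weights: 1 so L, 2 bu L, 3 le L, 4 du: H.
  Heavy syllables in the domain: 4. The rightmost is syllable 4 (du:).
  → primary stress on syllable 4.
Suffixed `so.bu.le.du:.fik.pu` (6 syllables):
  The final syllable (6, pu) is extrametrical; the stress domain is syllables 1–5.
  Weights: 1 so L, 2 bu L, 3 le L, 4 du: H, 5 fik L.
  Heavy syllables in the domain: 4. The rightmost is syllable 4 (du:).
  → primary stress on syllable 4.

no: stays on 4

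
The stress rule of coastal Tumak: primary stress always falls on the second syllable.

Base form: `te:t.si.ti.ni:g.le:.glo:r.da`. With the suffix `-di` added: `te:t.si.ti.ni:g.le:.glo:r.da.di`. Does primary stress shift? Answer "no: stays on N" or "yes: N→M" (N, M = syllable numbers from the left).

no: stays on 2

Base `te:t.si.ti.ni:g.le:.glo:r.da` (7 syllables):
  The word has 7 syllables; the second syllable is syllable 2 (si).
  → primary stress on syllable 2.
Suffixed `te:t.si.ti.ni:g.le:.glo:r.da.di` (8 syllables):
  The word has 8 syllables; the second syllable is syllable 2 (si).
  → primary stress on syllable 2.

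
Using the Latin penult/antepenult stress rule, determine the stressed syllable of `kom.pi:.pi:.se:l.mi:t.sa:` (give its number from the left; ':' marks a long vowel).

5

Classical Latin: stress the penult if heavy (long vowel or closed), else the antepenult.
Weights: 4 se:l H, 5 mi:t H, 6 sa: H.
The penult (syllable 5, mi:t) is heavy, so it takes stress.
Stress on syllable 5: kom.pi:.pi:.se:l.ˈmi:t.sa:.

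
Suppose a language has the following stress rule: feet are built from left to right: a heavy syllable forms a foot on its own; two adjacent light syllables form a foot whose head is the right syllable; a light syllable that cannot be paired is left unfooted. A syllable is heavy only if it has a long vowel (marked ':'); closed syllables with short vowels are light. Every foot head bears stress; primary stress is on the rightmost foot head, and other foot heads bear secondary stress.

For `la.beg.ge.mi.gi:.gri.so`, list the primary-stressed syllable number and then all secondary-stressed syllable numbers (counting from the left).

Weights: 1 la L, 2 beg L, 3 ge L, 4 mi L, 5 gi: H, 6 gri L, 7 so L.
Parse left to right (heavy = foot alone; LL = one foot; stranded L unfooted): (la.ˈbeg) (ge.ˈmi) (ˈgi:) (gri.ˈso).
Foot heads: 2, 4, 5, 7.
Primary stress on the rightmost head = syllable 7.
Secondary stress on 2, 4, 5: la.ˌbeg.ge.ˌmi.ˌgi:.gri.ˈso.

primary 7, secondary 2, 4, 5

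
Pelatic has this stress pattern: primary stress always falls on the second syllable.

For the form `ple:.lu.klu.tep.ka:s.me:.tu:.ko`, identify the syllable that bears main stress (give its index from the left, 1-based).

The word has 8 syllables; the second syllable is syllable 2 (lu).
Primary stress: syllable 2 → ple:.ˈlu.klu.tep.ka:s.me:.tu:.ko.

2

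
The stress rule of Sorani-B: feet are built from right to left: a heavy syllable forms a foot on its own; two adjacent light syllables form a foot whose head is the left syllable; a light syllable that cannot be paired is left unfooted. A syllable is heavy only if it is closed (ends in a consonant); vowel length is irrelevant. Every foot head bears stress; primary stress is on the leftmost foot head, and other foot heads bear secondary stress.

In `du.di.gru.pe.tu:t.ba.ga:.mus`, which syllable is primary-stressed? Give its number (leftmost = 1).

Weights: 1 du L, 2 di L, 3 gru L, 4 pe L, 5 tu:t H, 6 ba L, 7 ga: L, 8 mus H.
Parse right to left (heavy = foot alone; LL = one foot; stranded L unfooted): (ˈdu.di) (ˈgru.pe) (ˈtu:t) (ˈba.ga:) (ˈmus).
Foot heads: 1, 3, 5, 6, 8.
Primary stress on the leftmost head = syllable 1.
Primary stress: syllable 1 → ˈdu.di.gru.pe.tu:t.ba.ga:.mus.

1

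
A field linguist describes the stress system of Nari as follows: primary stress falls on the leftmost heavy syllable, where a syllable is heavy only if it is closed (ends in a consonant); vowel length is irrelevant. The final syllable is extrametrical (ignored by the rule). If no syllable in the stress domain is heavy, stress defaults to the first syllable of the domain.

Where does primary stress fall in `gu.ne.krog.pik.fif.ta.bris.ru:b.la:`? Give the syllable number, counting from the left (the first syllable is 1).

3

The final syllable (9, la:) is extrametrical; the stress domain is syllables 1–8.
Weights: 1 gu L, 2 ne L, 3 krog H, 4 pik H, 5 fif H, 6 ta L, 7 bris H, 8 ru:b H.
Heavy syllables in the domain: 3, 4, 5, 7, 8. The leftmost is syllable 3 (krog).
Primary stress: syllable 3 → gu.ne.ˈkrog.pik.fif.ta.bris.ru:b.la:.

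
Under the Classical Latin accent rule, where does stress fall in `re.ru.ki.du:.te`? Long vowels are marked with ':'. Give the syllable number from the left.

Classical Latin: stress the penult if heavy (long vowel or closed), else the antepenult.
Weights: 3 ki L, 4 du: H, 5 te L.
The penult (syllable 4, du:) is heavy, so it takes stress.
Stress on syllable 4: re.ru.ki.ˈdu:.te.

4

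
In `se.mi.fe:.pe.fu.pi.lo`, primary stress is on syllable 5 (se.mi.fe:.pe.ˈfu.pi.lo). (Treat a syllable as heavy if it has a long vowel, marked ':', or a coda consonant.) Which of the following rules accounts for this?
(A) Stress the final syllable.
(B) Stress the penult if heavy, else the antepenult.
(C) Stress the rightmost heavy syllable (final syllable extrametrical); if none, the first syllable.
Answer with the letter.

Rule A → syllable 7 (observed: 5).
Rule B → syllable 5 ✓.
Rule C → syllable 3 (observed: 5).

B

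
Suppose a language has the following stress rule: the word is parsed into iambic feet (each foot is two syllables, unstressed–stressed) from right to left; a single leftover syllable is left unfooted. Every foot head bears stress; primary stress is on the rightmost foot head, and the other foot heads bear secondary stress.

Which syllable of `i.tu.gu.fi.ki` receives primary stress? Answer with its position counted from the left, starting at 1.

5

Parse right to left into iambic (σˈσ) feet: i (tu.ˈgu) (fi.ˈki). Syllable 1 is left unfooted.
Foot heads (stressed positions): 3, 5.
End Rule Rightmost: primary stress on the rightmost head = syllable 5.
Primary stress: syllable 5 → i.tu.gu.fi.ˈki.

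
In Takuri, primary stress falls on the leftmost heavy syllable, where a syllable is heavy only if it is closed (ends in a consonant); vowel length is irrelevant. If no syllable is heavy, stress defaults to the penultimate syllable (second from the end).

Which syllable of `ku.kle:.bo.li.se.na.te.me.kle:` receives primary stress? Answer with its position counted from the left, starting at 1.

Weights: 1 ku L, 2 kle: L, 3 bo L, 4 li L, 5 se L, 6 na L, 7 te L, 8 me L, 9 kle: L.
No heavy syllable in the domain; default to the penultimate syllable (second from the end) = syllable 8.
Primary stress: syllable 8 → ku.kle:.bo.li.se.na.te.ˈme.kle:.

8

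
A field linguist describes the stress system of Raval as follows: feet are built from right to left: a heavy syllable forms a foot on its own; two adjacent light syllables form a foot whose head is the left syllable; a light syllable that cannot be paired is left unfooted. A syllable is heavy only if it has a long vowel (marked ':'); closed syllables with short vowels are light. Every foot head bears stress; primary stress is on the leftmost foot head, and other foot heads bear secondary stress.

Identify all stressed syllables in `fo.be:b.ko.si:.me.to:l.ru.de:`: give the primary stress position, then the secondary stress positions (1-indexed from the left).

Weights: 1 fo L, 2 be:b H, 3 ko L, 4 si: H, 5 me L, 6 to:l H, 7 ru L, 8 de: H.
Parse right to left (heavy = foot alone; LL = one foot; stranded L unfooted): fo (ˈbe:b) ko (ˈsi:) me (ˈto:l) ru (ˈde:).
Foot heads: 2, 4, 6, 8.
Primary stress on the leftmost head = syllable 2.
Secondary stress on 4, 6, 8: fo.ˈbe:b.ko.ˌsi:.me.ˌto:l.ru.ˌde:.

primary 2, secondary 4, 6, 8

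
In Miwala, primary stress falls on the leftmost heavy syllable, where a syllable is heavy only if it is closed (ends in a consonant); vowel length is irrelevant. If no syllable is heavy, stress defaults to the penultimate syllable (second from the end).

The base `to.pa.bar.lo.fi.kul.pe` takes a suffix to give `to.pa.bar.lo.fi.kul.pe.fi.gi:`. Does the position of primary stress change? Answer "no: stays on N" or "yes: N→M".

no: stays on 3

Base `to.pa.bar.lo.fi.kul.pe` (7 syllables):
  Weights: 1 to L, 2 pa L, 3 bar H, 4 lo L, 5 fi L, 6 kul H, 7 pe L.
  Heavy syllables in the domain: 3, 6. The leftmost is syllable 3 (bar).
  → primary stress on syllable 3.
Suffixed `to.pa.bar.lo.fi.kul.pe.fi.gi:` (9 syllables):
  Weights: 1 to L, 2 pa L, 3 bar H, 4 lo L, 5 fi L, 6 kul H, 7 pe L, 8 fi L, 9 gi: L.
  Heavy syllables in the domain: 3, 6. The leftmost is syllable 3 (bar).
  → primary stress on syllable 3.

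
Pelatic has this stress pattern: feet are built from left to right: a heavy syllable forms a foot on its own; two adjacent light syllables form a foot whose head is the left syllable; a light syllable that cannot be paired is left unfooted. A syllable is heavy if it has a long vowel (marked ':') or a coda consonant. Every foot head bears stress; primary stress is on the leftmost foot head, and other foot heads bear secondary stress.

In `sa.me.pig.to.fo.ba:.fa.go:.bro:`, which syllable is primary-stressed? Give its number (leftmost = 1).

Weights: 1 sa L, 2 me L, 3 pig H, 4 to L, 5 fo L, 6 ba: H, 7 fa L, 8 go: H, 9 bro: H.
Parse left to right (heavy = foot alone; LL = one foot; stranded L unfooted): (ˈsa.me) (ˈpig) (ˈto.fo) (ˈba:) fa (ˈgo:) (ˈbro:).
Foot heads: 1, 3, 4, 6, 8, 9.
Primary stress on the leftmost head = syllable 1.
Primary stress: syllable 1 → ˈsa.me.pig.to.fo.ba:.fa.go:.bro:.

1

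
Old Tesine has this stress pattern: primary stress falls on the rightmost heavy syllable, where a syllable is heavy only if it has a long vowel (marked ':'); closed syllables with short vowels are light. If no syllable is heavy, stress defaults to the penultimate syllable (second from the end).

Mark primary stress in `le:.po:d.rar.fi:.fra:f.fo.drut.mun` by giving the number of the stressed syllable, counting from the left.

Weights: 1 le: H, 2 po:d H, 3 rar L, 4 fi: H, 5 fra:f H, 6 fo L, 7 drut L, 8 mun L.
Heavy syllables in the domain: 1, 2, 4, 5. The rightmost is syllable 5 (fra:f).
Primary stress: syllable 5 → le:.po:d.rar.fi:.ˈfra:f.fo.drut.mun.

5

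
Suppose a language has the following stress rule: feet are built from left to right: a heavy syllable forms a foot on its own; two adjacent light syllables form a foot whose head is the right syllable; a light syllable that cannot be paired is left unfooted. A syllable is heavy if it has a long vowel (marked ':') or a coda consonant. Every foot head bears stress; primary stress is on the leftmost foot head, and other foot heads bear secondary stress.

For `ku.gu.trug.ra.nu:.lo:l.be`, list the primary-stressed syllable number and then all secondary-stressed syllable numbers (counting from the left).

primary 2, secondary 3, 5, 6

Weights: 1 ku L, 2 gu L, 3 trug H, 4 ra L, 5 nu: H, 6 lo:l H, 7 be L.
Parse left to right (heavy = foot alone; LL = one foot; stranded L unfooted): (ku.ˈgu) (ˈtrug) ra (ˈnu:) (ˈlo:l) be.
Foot heads: 2, 3, 5, 6.
Primary stress on the leftmost head = syllable 2.
Secondary stress on 3, 5, 6: ku.ˈgu.ˌtrug.ra.ˌnu:.ˌlo:l.be.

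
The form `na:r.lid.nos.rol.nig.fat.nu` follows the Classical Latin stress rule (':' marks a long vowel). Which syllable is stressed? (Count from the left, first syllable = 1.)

Classical Latin: stress the penult if heavy (long vowel or closed), else the antepenult.
Weights: 5 nig H, 6 fat H, 7 nu L.
The penult (syllable 6, fat) is heavy, so it takes stress.
Stress on syllable 6: na:r.lid.nos.rol.nig.ˈfat.nu.

6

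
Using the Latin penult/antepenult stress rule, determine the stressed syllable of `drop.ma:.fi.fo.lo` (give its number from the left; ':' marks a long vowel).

Classical Latin: stress the penult if heavy (long vowel or closed), else the antepenult.
Weights: 3 fi L, 4 fo L, 5 lo L.
The penult (syllable 4, fo) is light, so stress falls on the antepenult (syllable 3, fi).
Stress on syllable 3: drop.ma:.ˈfi.fo.lo.

3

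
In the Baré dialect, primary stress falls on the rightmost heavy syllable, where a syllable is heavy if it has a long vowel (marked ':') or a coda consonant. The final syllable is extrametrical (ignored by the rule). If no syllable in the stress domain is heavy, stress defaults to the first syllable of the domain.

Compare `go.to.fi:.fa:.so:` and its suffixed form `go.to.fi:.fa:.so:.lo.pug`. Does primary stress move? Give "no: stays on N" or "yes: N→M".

yes: 4→5

Base `go.to.fi:.fa:.so:` (5 syllables):
  The final syllable (5, so:) is extrametrical; the stress domain is syllables 1–4.
  Weights: 1 go L, 2 to L, 3 fi: H, 4 fa: H.
  Heavy syllables in the domain: 3, 4. The rightmost is syllable 4 (fa:).
  → primary stress on syllable 4.
Suffixed `go.to.fi:.fa:.so:.lo.pug` (7 syllables):
  The final syllable (7, pug) is extrametrical; the stress domain is syllables 1–6.
  Weights: 1 go L, 2 to L, 3 fi: H, 4 fa: H, 5 so: H, 6 lo L.
  Heavy syllables in the domain: 3, 4, 5. The rightmost is syllable 5 (so:).
  → primary stress on syllable 5.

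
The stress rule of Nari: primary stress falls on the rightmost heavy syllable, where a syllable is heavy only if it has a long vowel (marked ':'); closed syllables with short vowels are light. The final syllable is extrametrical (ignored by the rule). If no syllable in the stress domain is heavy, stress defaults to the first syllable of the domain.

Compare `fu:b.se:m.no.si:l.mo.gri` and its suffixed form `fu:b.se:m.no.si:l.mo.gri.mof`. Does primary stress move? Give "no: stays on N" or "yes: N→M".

Base `fu:b.se:m.no.si:l.mo.gri` (6 syllables):
  The final syllable (6, gri) is extrametrical; the stress domain is syllables 1–5.
  Weights: 1 fu:b H, 2 se:m H, 3 no L, 4 si:l H, 5 mo L.
  Heavy syllables in the domain: 1, 2, 4. The rightmost is syllable 4 (si:l).
  → primary stress on syllable 4.
Suffixed `fu:b.se:m.no.si:l.mo.gri.mof` (7 syllables):
  The final syllable (7, mof) is extrametrical; the stress domain is syllables 1–6.
  Weights: 1 fu:b H, 2 se:m H, 3 no L, 4 si:l H, 5 mo L, 6 gri L.
  Heavy syllables in the domain: 1, 2, 4. The rightmost is syllable 4 (si:l).
  → primary stress on syllable 4.

no: stays on 4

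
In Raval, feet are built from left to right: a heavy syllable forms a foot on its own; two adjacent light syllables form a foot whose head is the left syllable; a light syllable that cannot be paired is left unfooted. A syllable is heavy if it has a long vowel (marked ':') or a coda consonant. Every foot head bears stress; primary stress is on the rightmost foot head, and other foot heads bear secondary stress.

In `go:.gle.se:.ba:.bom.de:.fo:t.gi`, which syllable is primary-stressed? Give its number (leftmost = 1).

Weights: 1 go: H, 2 gle L, 3 se: H, 4 ba: H, 5 bom H, 6 de: H, 7 fo:t H, 8 gi L.
Parse left to right (heavy = foot alone; LL = one foot; stranded L unfooted): (ˈgo:) gle (ˈse:) (ˈba:) (ˈbom) (ˈde:) (ˈfo:t) gi.
Foot heads: 1, 3, 4, 5, 6, 7.
Primary stress on the rightmost head = syllable 7.
Primary stress: syllable 7 → go:.gle.se:.ba:.bom.de:.ˈfo:t.gi.

7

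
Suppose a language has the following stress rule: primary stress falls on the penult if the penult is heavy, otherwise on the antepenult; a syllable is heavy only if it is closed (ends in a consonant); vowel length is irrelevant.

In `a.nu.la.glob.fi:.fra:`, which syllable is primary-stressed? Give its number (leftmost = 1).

4

Weights: 4 glob H, 5 fi: L, 6 fra: L.
The penult (syllable 5, fi:) is light, so stress falls on the antepenult (syllable 4, glob).
Primary stress: syllable 4 → a.nu.la.ˈglob.fi:.fra:.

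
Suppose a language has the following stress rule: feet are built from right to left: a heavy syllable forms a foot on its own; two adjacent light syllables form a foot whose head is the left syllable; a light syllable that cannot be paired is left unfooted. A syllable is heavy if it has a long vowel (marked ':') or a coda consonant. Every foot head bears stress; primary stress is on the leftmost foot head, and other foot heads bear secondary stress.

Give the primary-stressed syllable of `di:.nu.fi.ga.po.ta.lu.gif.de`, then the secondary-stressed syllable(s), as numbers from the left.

primary 1, secondary 2, 4, 6, 8

Weights: 1 di: H, 2 nu L, 3 fi L, 4 ga L, 5 po L, 6 ta L, 7 lu L, 8 gif H, 9 de L.
Parse right to left (heavy = foot alone; LL = one foot; stranded L unfooted): (ˈdi:) (ˈnu.fi) (ˈga.po) (ˈta.lu) (ˈgif) de.
Foot heads: 1, 2, 4, 6, 8.
Primary stress on the leftmost head = syllable 1.
Secondary stress on 2, 4, 6, 8: ˈdi:.ˌnu.fi.ˌga.po.ˌta.lu.ˌgif.de.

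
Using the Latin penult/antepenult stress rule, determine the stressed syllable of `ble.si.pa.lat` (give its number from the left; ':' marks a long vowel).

Classical Latin: stress the penult if heavy (long vowel or closed), else the antepenult.
Weights: 2 si L, 3 pa L, 4 lat H.
The penult (syllable 3, pa) is light, so stress falls on the antepenult (syllable 2, si).
Stress on syllable 2: ble.ˈsi.pa.lat.

2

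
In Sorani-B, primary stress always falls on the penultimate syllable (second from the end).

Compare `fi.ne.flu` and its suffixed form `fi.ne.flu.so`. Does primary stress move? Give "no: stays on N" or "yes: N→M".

yes: 2→3

Base `fi.ne.flu` (3 syllables):
  The word has 3 syllables; the penultimate syllable (second from the end) is syllable 2 (ne).
  → primary stress on syllable 2.
Suffixed `fi.ne.flu.so` (4 syllables):
  The word has 4 syllables; the penultimate syllable (second from the end) is syllable 3 (flu).
  → primary stress on syllable 3.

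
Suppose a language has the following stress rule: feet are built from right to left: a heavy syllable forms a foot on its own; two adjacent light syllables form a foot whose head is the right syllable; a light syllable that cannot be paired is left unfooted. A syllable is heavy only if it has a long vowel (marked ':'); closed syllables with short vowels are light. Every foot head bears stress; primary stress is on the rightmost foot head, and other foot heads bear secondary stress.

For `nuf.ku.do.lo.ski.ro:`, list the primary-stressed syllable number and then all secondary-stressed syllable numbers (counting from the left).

primary 6, secondary 3, 5

Weights: 1 nuf L, 2 ku L, 3 do L, 4 lo L, 5 ski L, 6 ro: H.
Parse right to left (heavy = foot alone; LL = one foot; stranded L unfooted): nuf (ku.ˈdo) (lo.ˈski) (ˈro:).
Foot heads: 3, 5, 6.
Primary stress on the rightmost head = syllable 6.
Secondary stress on 3, 5: nuf.ku.ˌdo.lo.ˌski.ˈro:.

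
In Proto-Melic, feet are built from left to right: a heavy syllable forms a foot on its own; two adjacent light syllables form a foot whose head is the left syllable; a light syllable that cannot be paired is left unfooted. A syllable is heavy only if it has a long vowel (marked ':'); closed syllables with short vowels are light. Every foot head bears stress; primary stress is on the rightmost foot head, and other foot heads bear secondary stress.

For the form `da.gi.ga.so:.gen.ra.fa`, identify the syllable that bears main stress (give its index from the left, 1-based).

Weights: 1 da L, 2 gi L, 3 ga L, 4 so: H, 5 gen L, 6 ra L, 7 fa L.
Parse left to right (heavy = foot alone; LL = one foot; stranded L unfooted): (ˈda.gi) ga (ˈso:) (ˈgen.ra) fa.
Foot heads: 1, 4, 5.
Primary stress on the rightmost head = syllable 5.
Primary stress: syllable 5 → da.gi.ga.so:.ˈgen.ra.fa.

5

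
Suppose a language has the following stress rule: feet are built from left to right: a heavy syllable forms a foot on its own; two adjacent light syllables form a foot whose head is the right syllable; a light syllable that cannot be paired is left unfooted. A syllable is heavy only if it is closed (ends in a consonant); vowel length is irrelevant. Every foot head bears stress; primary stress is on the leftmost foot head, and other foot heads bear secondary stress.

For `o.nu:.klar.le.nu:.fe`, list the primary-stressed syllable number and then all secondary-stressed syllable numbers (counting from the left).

primary 2, secondary 3, 5

Weights: 1 o L, 2 nu: L, 3 klar H, 4 le L, 5 nu: L, 6 fe L.
Parse left to right (heavy = foot alone; LL = one foot; stranded L unfooted): (o.ˈnu:) (ˈklar) (le.ˈnu:) fe.
Foot heads: 2, 3, 5.
Primary stress on the leftmost head = syllable 2.
Secondary stress on 3, 5: o.ˈnu:.ˌklar.le.ˌnu:.fe.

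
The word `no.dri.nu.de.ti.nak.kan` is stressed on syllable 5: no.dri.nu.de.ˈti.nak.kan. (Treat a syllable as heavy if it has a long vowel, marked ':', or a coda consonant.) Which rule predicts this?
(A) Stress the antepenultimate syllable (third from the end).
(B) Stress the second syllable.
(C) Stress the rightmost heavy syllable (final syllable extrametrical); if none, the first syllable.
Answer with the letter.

A

Rule A → syllable 5 ✓.
Rule B → syllable 2 (observed: 5).
Rule C → syllable 6 (observed: 5).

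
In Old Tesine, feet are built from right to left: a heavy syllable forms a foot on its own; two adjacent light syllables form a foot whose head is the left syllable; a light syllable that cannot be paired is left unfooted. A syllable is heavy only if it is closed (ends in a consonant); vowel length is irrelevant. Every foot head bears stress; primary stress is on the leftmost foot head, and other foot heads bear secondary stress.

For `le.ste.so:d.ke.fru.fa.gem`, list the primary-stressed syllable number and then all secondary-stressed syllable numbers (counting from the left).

primary 1, secondary 3, 5, 7

Weights: 1 le L, 2 ste L, 3 so:d H, 4 ke L, 5 fru L, 6 fa L, 7 gem H.
Parse right to left (heavy = foot alone; LL = one foot; stranded L unfooted): (ˈle.ste) (ˈso:d) ke (ˈfru.fa) (ˈgem).
Foot heads: 1, 3, 5, 7.
Primary stress on the leftmost head = syllable 1.
Secondary stress on 3, 5, 7: ˈle.ste.ˌso:d.ke.ˌfru.fa.ˌgem.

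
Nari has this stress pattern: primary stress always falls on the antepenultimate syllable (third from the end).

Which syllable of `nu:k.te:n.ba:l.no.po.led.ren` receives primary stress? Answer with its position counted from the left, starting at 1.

5

The word has 7 syllables; the antepenultimate syllable (third from the end) is syllable 5 (po).
Primary stress: syllable 5 → nu:k.te:n.ba:l.no.ˈpo.led.ren.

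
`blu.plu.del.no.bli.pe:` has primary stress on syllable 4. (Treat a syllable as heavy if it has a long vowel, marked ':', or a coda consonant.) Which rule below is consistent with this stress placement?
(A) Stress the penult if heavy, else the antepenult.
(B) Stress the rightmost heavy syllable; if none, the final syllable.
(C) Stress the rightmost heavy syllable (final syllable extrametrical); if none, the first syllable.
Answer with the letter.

A

Rule A → syllable 4 ✓.
Rule B → syllable 6 (observed: 4).
Rule C → syllable 3 (observed: 4).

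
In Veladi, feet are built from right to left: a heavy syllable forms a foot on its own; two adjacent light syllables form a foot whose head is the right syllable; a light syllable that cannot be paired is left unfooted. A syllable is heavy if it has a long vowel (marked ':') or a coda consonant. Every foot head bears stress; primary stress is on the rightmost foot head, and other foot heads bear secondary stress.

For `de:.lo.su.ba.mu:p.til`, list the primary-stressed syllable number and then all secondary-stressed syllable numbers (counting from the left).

Weights: 1 de: H, 2 lo L, 3 su L, 4 ba L, 5 mu:p H, 6 til H.
Parse right to left (heavy = foot alone; LL = one foot; stranded L unfooted): (ˈde:) lo (su.ˈba) (ˈmu:p) (ˈtil).
Foot heads: 1, 4, 5, 6.
Primary stress on the rightmost head = syllable 6.
Secondary stress on 1, 4, 5: ˌde:.lo.su.ˌba.ˌmu:p.ˈtil.

primary 6, secondary 1, 4, 5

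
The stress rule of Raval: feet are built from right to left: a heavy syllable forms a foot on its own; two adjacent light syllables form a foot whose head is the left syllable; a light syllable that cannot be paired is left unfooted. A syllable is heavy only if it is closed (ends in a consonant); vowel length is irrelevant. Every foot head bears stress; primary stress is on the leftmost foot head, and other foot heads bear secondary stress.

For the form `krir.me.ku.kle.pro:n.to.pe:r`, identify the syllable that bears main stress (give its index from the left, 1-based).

1

Weights: 1 krir H, 2 me L, 3 ku L, 4 kle L, 5 pro:n H, 6 to L, 7 pe:r H.
Parse right to left (heavy = foot alone; LL = one foot; stranded L unfooted): (ˈkrir) me (ˈku.kle) (ˈpro:n) to (ˈpe:r).
Foot heads: 1, 3, 5, 7.
Primary stress on the leftmost head = syllable 1.
Primary stress: syllable 1 → ˈkrir.me.ku.kle.pro:n.to.pe:r.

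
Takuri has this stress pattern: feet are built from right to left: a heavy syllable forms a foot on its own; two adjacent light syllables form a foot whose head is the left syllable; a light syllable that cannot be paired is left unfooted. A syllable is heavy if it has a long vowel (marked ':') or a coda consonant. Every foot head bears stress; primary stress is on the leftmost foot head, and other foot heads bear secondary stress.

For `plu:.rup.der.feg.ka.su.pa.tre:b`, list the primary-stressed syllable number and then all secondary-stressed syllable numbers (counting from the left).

primary 1, secondary 2, 3, 4, 6, 8

Weights: 1 plu: H, 2 rup H, 3 der H, 4 feg H, 5 ka L, 6 su L, 7 pa L, 8 tre:b H.
Parse right to left (heavy = foot alone; LL = one foot; stranded L unfooted): (ˈplu:) (ˈrup) (ˈder) (ˈfeg) ka (ˈsu.pa) (ˈtre:b).
Foot heads: 1, 2, 3, 4, 6, 8.
Primary stress on the leftmost head = syllable 1.
Secondary stress on 2, 3, 4, 6, 8: ˈplu:.ˌrup.ˌder.ˌfeg.ka.ˌsu.pa.ˌtre:b.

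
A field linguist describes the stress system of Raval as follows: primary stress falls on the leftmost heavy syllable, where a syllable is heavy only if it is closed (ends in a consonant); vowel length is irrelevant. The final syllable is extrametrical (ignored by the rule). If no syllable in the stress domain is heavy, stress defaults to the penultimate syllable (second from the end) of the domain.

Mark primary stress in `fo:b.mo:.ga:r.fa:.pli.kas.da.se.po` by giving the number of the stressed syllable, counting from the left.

The final syllable (9, po) is extrametrical; the stress domain is syllables 1–8.
Weights: 1 fo:b H, 2 mo: L, 3 ga:r H, 4 fa: L, 5 pli L, 6 kas H, 7 da L, 8 se L.
Heavy syllables in the domain: 1, 3, 6. The leftmost is syllable 1 (fo:b).
Primary stress: syllable 1 → ˈfo:b.mo:.ga:r.fa:.pli.kas.da.se.po.

1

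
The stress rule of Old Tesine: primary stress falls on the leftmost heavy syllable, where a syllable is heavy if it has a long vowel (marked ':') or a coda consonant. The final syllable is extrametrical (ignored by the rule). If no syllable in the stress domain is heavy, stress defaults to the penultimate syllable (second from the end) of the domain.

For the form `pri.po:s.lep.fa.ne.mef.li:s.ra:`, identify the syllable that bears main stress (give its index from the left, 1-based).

2

The final syllable (8, ra:) is extrametrical; the stress domain is syllables 1–7.
Weights: 1 pri L, 2 po:s H, 3 lep H, 4 fa L, 5 ne L, 6 mef H, 7 li:s H.
Heavy syllables in the domain: 2, 3, 6, 7. The leftmost is syllable 2 (po:s).
Primary stress: syllable 2 → pri.ˈpo:s.lep.fa.ne.mef.li:s.ra:.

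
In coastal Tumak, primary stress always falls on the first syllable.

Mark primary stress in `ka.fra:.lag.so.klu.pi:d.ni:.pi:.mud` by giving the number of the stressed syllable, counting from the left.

The word has 9 syllables; the first syllable is syllable 1 (ka).
Primary stress: syllable 1 → ˈka.fra:.lag.so.klu.pi:d.ni:.pi:.mud.

1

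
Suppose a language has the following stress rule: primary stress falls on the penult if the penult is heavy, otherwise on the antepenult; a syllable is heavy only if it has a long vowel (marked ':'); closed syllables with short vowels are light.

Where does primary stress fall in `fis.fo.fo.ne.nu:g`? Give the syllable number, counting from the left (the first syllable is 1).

Weights: 3 fo L, 4 ne L, 5 nu:g H.
The penult (syllable 4, ne) is light, so stress falls on the antepenult (syllable 3, fo).
Primary stress: syllable 3 → fis.fo.ˈfo.ne.nu:g.

3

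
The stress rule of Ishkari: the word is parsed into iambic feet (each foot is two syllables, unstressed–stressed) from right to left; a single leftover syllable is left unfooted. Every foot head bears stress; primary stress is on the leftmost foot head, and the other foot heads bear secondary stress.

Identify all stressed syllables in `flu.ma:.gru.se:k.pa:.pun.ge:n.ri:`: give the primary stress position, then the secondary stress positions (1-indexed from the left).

primary 2, secondary 4, 6, 8

Parse right to left into iambic (σˈσ) feet: (flu.ˈma:) (gru.ˈse:k) (pa:.ˈpun) (ge:n.ˈri:).
Foot heads (stressed positions): 2, 4, 6, 8.
End Rule Leftmost: primary stress on the leftmost head = syllable 2.
Secondary stress on 4, 6, 8: flu.ˈma:.gru.ˌse:k.pa:.ˌpun.ge:n.ˌri:.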